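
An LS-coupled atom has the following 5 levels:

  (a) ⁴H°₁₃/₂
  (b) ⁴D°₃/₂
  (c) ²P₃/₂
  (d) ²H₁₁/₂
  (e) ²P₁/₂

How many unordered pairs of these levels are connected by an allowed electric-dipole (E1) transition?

(a)–(b): forbidden (parity, ΔL, ΔJ).
(a)–(c): forbidden (ΔS, ΔL, ΔJ).
(a)–(d): forbidden (ΔS).
(a)–(e): forbidden (ΔS, ΔL, ΔJ).
(b)–(c): forbidden (ΔS).
(b)–(d): forbidden (ΔS, ΔL, ΔJ).
(b)–(e): forbidden (ΔS).
(c)–(d): forbidden (parity, ΔL, ΔJ).
(c)–(e): forbidden (parity).
(d)–(e): forbidden (parity, ΔL, ΔJ).
Allowed pairs: 0 of 10.

0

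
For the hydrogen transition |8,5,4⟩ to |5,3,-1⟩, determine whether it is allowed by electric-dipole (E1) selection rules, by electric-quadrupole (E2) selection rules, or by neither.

neither

Δl = 3 − 5 = -2; l_i + l_f = 8.
Δm_l = -5.
E1 (Δl = ±1, |Δm_l| ≤ 1): not satisfied.
E2 (Δl = 0,±2, l_i+l_f ≥ 2, |Δm_l| ≤ 2): not satisfied.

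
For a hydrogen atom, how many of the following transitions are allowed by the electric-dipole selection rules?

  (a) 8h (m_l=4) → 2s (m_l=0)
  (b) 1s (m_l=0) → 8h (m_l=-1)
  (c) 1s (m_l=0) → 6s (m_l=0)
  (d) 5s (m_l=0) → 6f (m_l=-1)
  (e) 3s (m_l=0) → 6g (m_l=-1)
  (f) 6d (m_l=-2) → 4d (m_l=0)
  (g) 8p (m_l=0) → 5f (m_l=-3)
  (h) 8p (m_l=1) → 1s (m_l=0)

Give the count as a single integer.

1

(a) forbidden — Δl = -5 (E1 requires Δl = ±1); Δm_l = -4 (E1 requires Δm_l = 0, ±1)
(b) forbidden — Δl = +5 (E1 requires Δl = ±1)
(c) forbidden — Δl = +0 (E1 requires Δl = ±1)
(d) forbidden — Δl = +3 (E1 requires Δl = ±1)
(e) forbidden — Δl = +4 (E1 requires Δl = ±1)
(f) forbidden — Δl = +0 (E1 requires Δl = ±1); Δm_l = +2 (E1 requires Δm_l = 0, ±1)
(g) forbidden — Δl = +2 (E1 requires Δl = ±1); Δm_l = -3 (E1 requires Δm_l = 0, ±1)
(h) allowed
Total allowed: 1 of 8.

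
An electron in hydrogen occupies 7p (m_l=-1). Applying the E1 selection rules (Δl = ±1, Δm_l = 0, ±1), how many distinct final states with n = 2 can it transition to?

1

E1 requires Δl = ±1, so l_f ∈ {0, 2}; with 0 ≤ l_f ≤ n_f−1 = 1, the allowed l_f values are {0}.
For l_f = 0: m_f ∈ {m_i−1, m_i, m_i+1} ∩ [−0, 0] = {0} → 1 state.
Total: 1.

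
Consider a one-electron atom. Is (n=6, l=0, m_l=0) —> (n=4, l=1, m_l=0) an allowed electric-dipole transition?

Δl = 1 − 0 = +1; the E1 rule Δl = ±1 is ✓.
m_l: 0 → 0 (Δm_l = +0). |Δm_l| ≤ 1 ✓.
All E1 selection rules are satisfied.

allowed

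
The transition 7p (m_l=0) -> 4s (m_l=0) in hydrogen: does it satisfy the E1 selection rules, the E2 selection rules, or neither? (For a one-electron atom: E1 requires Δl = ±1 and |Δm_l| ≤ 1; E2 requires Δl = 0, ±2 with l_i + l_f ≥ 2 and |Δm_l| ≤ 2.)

Δl = 0 − 1 = -1; l_i + l_f = 1.
Δm_l = +0.
E1 (Δl = ±1, |Δm_l| ≤ 1): satisfied.
E2 (Δl = 0,±2, l_i+l_f ≥ 2, |Δm_l| ≤ 2): not satisfied.

E1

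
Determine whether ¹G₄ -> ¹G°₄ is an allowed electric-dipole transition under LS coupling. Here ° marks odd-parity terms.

Initial level: S=0, L=4, J=4, parity even. Final level: S=0, L=4, J=4, parity odd.
ΔS = 0: S: 0 → 0 — satisfied.
Parity must change: even → odd — satisfied.
ΔJ = 0, ±1 (not J=0↔0): J: 4 → 4, ΔJ = +0 — satisfied.
ΔL = 0, ±1 (not L=0↔0): L: 4 → 4, ΔL = +0 — satisfied.
All four E1 rules are satisfied.

allowed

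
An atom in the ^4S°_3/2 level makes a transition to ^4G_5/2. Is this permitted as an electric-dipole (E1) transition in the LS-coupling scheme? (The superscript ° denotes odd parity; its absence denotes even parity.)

forbidden

Initial level: S=3/2, L=0, J=3/2, parity odd. Final level: S=3/2, L=4, J=5/2, parity even.
ΔL = 0, ±1 (not L=0↔0): L: 0 → 4, ΔL = +4 — fails.
ΔJ = 0, ±1 (not J=0↔0): J: 3/2 → 5/2, ΔJ = +1 — passes.
Parity must change: odd → even — passes.
ΔS = 0: S: 3/2 → 3/2 — passes.
Rule(s) violated: ΔL.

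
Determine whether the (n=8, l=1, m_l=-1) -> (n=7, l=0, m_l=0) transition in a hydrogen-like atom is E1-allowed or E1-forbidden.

Initial l = 1, final l = 0, so Δl = -1. E1 requires Δl = ±1: ok.
m_l: -1 → 0 (Δm_l = +1). |Δm_l| ≤ 1 ok.
All E1 selection rules are satisfied.

allowed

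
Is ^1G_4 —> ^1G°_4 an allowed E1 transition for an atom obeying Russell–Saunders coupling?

allowed

Parity must change: even → odd — satisfied.
ΔS = 0: S: 0 → 0 — satisfied.
ΔL = 0, ±1 (not L=0↔0): L: 4 → 4, ΔL = +0 — satisfied.
ΔJ = 0, ±1 (not J=0↔0): J: 4 → 4, ΔJ = +0 — satisfied.
All four E1 rules are satisfied.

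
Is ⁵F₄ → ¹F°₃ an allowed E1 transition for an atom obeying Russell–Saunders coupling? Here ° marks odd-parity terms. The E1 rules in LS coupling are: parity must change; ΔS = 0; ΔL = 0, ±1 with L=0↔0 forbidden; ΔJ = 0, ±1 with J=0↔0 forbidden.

Initial level: S=2, L=3, J=4, parity even. Final level: S=0, L=3, J=3, parity odd.
Parity must change: even → odd — ok.
ΔS = 0: S: 2 → 0 — fails.
ΔL = 0, ±1 (not L=0↔0): L: 3 → 3, ΔL = +0 — ok.
ΔJ = 0, ±1 (not J=0↔0): J: 4 → 3, ΔJ = -1 — ok.
Rule(s) violated: ΔS.

forbidden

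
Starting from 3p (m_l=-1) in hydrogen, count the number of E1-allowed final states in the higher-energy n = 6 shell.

4

E1 requires Δl = ±1, so l_f ∈ {0, 2}; with 0 ≤ l_f ≤ n_f−1 = 5, the allowed l_f values are {0, 2}.
For l_f = 0: m_f ∈ {m_i−1, m_i, m_i+1} ∩ [−0, 0] = {0} → 1 state.
For l_f = 2: m_f ∈ {m_i−1, m_i, m_i+1} ∩ [−2, 2] = {-2, -1, 0} → 3 states.
Total: 4.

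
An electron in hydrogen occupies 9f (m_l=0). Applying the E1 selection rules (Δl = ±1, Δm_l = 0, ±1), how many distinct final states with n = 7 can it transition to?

E1 requires Δl = ±1, so l_f ∈ {2, 4}; with 0 ≤ l_f ≤ n_f−1 = 6, the allowed l_f values are {2, 4}.
For l_f = 2: m_f ∈ {m_i−1, m_i, m_i+1} ∩ [−2, 2] = {-1, 0, 1} → 3 states.
For l_f = 4: m_f ∈ {m_i−1, m_i, m_i+1} ∩ [−4, 4] = {-1, 0, 1} → 3 states.
Total: 6.

6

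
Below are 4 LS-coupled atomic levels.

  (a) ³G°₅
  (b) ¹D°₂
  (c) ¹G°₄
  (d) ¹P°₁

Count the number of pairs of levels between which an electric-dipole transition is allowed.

0

(a)–(b): forbidden (parity, ΔS, ΔL, ΔJ).
(a)–(c): forbidden (parity, ΔS).
(a)–(d): forbidden (parity, ΔS, ΔL, ΔJ).
(b)–(c): forbidden (parity, ΔL, ΔJ).
(b)–(d): forbidden (parity).
(c)–(d): forbidden (parity, ΔL, ΔJ).
Allowed pairs: 0 of 6.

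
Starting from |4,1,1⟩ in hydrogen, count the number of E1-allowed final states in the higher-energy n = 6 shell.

4

E1 requires Δl = ±1, so l_f ∈ {0, 2}; with 0 ≤ l_f ≤ n_f−1 = 5, the allowed l_f values are {0, 2}.
For l_f = 0: m_f ∈ {m_i−1, m_i, m_i+1} ∩ [−0, 0] = {0} → 1 state.
For l_f = 2: m_f ∈ {m_i−1, m_i, m_i+1} ∩ [−2, 2] = {0, 1, 2} → 3 states.
Total: 4.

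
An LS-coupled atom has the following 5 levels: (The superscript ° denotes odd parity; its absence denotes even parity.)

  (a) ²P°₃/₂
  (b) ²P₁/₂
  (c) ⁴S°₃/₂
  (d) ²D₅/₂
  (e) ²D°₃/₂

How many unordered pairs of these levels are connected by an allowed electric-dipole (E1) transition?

(a)–(b): allowed.
(a)–(c): forbidden (parity, ΔS).
(a)–(d): allowed.
(a)–(e): forbidden (parity).
(b)–(c): forbidden (ΔS).
(b)–(d): forbidden (parity, ΔJ).
(b)–(e): allowed.
(c)–(d): forbidden (ΔS, ΔL).
(c)–(e): forbidden (parity, ΔS, ΔL).
(d)–(e): allowed.
Allowed pairs: 4 of 10.

4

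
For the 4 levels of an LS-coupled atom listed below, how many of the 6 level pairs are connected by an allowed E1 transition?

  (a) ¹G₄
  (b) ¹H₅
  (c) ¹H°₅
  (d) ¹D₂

2

(a)–(b): forbidden (parity).
(a)–(c): allowed.
(a)–(d): forbidden (parity, ΔL, ΔJ).
(b)–(c): allowed.
(b)–(d): forbidden (parity, ΔL, ΔJ).
(c)–(d): forbidden (ΔL, ΔJ).
Allowed pairs: 2 of 6.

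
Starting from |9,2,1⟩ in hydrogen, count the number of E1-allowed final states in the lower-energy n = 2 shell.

E1 requires Δl = ±1, so l_f ∈ {1, 3}; with 0 ≤ l_f ≤ n_f−1 = 1, the allowed l_f values are {1}.
For l_f = 1: m_f ∈ {m_i−1, m_i, m_i+1} ∩ [−1, 1] = {0, 1} → 2 states.
Total: 2.

2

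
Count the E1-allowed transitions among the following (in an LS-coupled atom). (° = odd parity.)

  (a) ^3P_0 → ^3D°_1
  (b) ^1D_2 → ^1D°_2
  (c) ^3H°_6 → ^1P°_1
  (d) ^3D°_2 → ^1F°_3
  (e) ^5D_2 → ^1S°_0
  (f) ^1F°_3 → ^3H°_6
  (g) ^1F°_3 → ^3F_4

2

(a) allowed
(b) allowed
(c) forbidden (parity, ΔS, ΔL, ΔJ fail)
(d) forbidden (parity, ΔS fail)
(e) forbidden (ΔS, ΔL, ΔJ fail)
(f) forbidden (parity, ΔS, ΔL, ΔJ fail)
(g) forbidden (ΔS fails)
Total allowed: 2 of 7.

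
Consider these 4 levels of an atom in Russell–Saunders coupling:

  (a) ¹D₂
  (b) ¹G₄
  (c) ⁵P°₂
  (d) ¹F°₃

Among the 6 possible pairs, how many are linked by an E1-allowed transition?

(a)–(b): forbidden (parity, ΔL, ΔJ).
(a)–(c): forbidden (ΔS).
(a)–(d): allowed.
(b)–(c): forbidden (ΔS, ΔL, ΔJ).
(b)–(d): allowed.
(c)–(d): forbidden (parity, ΔS, ΔL).
Allowed pairs: 2 of 6.

2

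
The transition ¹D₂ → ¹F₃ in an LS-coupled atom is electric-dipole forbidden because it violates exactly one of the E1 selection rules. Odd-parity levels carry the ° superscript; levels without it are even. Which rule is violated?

Parity must change: even → even — fails.
ΔS = 0: S: 0 → 0 — ok.
ΔL = 0, ±1 (not L=0↔0): L: 2 → 3, ΔL = +1 — ok.
ΔJ = 0, ±1 (not J=0↔0): J: 2 → 3, ΔJ = +1 — ok.

parity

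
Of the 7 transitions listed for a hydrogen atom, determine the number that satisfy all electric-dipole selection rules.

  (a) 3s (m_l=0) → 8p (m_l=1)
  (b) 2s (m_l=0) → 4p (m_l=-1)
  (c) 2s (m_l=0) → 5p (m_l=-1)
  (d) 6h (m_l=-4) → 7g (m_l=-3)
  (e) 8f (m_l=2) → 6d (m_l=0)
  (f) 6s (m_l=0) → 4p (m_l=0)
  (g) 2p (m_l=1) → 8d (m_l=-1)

(a) allowed
(b) allowed
(c) allowed
(d) allowed
(e) forbidden — Δm_l = -2 (E1 requires Δm_l = 0, ±1)
(f) allowed
(g) forbidden — Δm_l = -2 (E1 requires Δm_l = 0, ±1)
Total allowed: 5 of 7.

5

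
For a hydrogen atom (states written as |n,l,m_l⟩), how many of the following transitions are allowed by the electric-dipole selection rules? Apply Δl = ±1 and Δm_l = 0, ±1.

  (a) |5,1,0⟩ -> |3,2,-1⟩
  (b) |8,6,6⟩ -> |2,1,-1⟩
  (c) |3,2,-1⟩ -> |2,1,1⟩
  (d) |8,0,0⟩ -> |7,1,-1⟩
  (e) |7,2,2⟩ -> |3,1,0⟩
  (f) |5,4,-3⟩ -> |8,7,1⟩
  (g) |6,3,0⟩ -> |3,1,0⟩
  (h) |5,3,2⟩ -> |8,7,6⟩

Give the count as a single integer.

(a) allowed
(b) forbidden — Δl = -5 (E1 requires Δl = ±1); Δm_l = -7 (E1 requires Δm_l = 0, ±1)
(c) forbidden — Δm_l = +2 (E1 requires Δm_l = 0, ±1)
(d) allowed
(e) forbidden — Δm_l = -2 (E1 requires Δm_l = 0, ±1)
(f) forbidden — Δl = +3 (E1 requires Δl = ±1); Δm_l = +4 (E1 requires Δm_l = 0, ±1)
(g) forbidden — Δl = -2 (E1 requires Δl = ±1)
(h) forbidden — Δl = +4 (E1 requires Δl = ±1); Δm_l = +4 (E1 requires Δm_l = 0, ±1)
Total allowed: 2 of 8.

2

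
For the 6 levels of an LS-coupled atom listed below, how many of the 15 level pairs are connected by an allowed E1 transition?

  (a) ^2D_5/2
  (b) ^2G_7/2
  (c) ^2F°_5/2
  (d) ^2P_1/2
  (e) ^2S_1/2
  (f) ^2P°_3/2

5

(a)–(b): forbidden (parity, ΔL).
(a)–(c): allowed.
(a)–(d): forbidden (parity, ΔJ).
(a)–(e): forbidden (parity, ΔL, ΔJ).
(a)–(f): allowed.
(b)–(c): allowed.
(b)–(d): forbidden (parity, ΔL, ΔJ).
(b)–(e): forbidden (parity, ΔL, ΔJ).
(b)–(f): forbidden (ΔL, ΔJ).
(c)–(d): forbidden (ΔL, ΔJ).
(c)–(e): forbidden (ΔL, ΔJ).
(c)–(f): forbidden (parity, ΔL).
(d)–(e): forbidden (parity).
(d)–(f): allowed.
(e)–(f): allowed.
Allowed pairs: 5 of 15.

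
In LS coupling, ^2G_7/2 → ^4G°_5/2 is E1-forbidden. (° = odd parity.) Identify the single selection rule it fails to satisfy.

Reading off the term symbols: S 1/2→3/2, L 4→4, J 7/2→5/2, parity even→odd.
Parity must change: even → odd — satisfied.
ΔS = 0: S: 1/2 → 3/2 — violated.
ΔL = 0, ±1 (not L=0↔0): L: 4 → 4, ΔL = +0 — satisfied.
ΔJ = 0, ±1 (not J=0↔0): J: 7/2 → 5/2, ΔJ = -1 — satisfied.

the ΔS = 0 rule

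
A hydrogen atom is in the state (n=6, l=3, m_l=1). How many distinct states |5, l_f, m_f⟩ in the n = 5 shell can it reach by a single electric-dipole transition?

E1 requires Δl = ±1, so l_f ∈ {2, 4}; with 0 ≤ l_f ≤ n_f−1 = 4, the allowed l_f values are {2, 4}.
For l_f = 2: m_f ∈ {m_i−1, m_i, m_i+1} ∩ [−2, 2] = {0, 1, 2} → 3 states.
For l_f = 4: m_f ∈ {m_i−1, m_i, m_i+1} ∩ [−4, 4] = {0, 1, 2} → 3 states.
Total: 6.

6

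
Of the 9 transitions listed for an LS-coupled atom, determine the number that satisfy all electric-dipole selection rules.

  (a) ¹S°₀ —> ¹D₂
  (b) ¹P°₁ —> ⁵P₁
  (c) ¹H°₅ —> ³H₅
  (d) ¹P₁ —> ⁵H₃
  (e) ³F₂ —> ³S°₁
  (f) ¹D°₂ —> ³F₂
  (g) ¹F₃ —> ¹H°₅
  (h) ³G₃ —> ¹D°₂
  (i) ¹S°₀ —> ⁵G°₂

0

(a) forbidden (ΔL, ΔJ fail)
(b) forbidden (ΔS fails)
(c) forbidden (ΔS fails)
(d) forbidden (parity, ΔS, ΔL, ΔJ fail)
(e) forbidden (ΔL fails)
(f) forbidden (ΔS fails)
(g) forbidden (ΔL, ΔJ fail)
(h) forbidden (ΔS, ΔL fail)
(i) forbidden (parity, ΔS, ΔL, ΔJ fail)
Total allowed: 0 of 9.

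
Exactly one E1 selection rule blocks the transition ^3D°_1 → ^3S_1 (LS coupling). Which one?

the ΔL = 0, ±1 rule

Reading off the term symbols: S 1→1, L 2→0, J 1→1, parity odd→even.
Parity must change: odd → even — passes.
ΔS = 0: S: 1 → 1 — passes.
ΔL = 0, ±1 (not L=0↔0): L: 2 → 0, ΔL = -2 — fails.
ΔJ = 0, ±1 (not J=0↔0): J: 1 → 1, ΔJ = +0 — passes.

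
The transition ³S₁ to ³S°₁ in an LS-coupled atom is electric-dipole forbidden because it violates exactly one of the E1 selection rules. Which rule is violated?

the L=0 ↔ L=0 exclusion

Parity must change: even → odd — ✓.
ΔS = 0: S: 1 → 1 — ✓.
ΔL = 0, ±1 (not L=0↔0): L: 0 → 0, ΔL = +0 — ✗.
ΔJ = 0, ±1 (not J=0↔0): J: 1 → 1, ΔJ = +0 — ✓.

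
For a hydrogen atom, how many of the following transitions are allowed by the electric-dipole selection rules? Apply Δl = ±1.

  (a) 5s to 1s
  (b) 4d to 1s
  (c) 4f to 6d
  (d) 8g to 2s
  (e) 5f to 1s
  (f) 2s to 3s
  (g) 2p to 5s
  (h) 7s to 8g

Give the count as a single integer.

(a) forbidden — Δl = +0 (E1 requires Δl = ±1)
(b) forbidden — Δl = -2 (E1 requires Δl = ±1)
(c) allowed
(d) forbidden — Δl = -4 (E1 requires Δl = ±1)
(e) forbidden — Δl = -3 (E1 requires Δl = ±1)
(f) forbidden — Δl = +0 (E1 requires Δl = ±1)
(g) allowed
(h) forbidden — Δl = +4 (E1 requires Δl = ±1)
Total allowed: 2 of 8.

2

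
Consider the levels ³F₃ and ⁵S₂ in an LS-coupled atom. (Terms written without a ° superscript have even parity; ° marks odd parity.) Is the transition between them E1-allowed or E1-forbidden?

Initial level: S=1, L=3, J=3, parity even. Final level: S=2, L=0, J=2, parity even.
Parity must change: even → even — violated.
ΔS = 0: S: 1 → 2 — violated.
ΔL = 0, ±1 (not L=0↔0): L: 3 → 0, ΔL = -3 — violated.
ΔJ = 0, ±1 (not J=0↔0): J: 3 → 2, ΔJ = -1 — satisfied.
Rule(s) violated: parity, ΔS, ΔL.

forbidden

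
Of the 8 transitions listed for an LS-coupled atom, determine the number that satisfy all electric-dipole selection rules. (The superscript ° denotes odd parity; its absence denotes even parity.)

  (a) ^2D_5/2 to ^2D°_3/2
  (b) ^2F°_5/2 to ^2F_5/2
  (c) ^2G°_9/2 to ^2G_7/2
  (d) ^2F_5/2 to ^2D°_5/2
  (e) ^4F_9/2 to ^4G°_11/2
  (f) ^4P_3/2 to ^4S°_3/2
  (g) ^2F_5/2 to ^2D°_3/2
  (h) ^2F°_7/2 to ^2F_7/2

8

(a) allowed
(b) allowed
(c) allowed
(d) allowed
(e) allowed
(f) allowed
(g) allowed
(h) allowed
Total allowed: 8 of 8.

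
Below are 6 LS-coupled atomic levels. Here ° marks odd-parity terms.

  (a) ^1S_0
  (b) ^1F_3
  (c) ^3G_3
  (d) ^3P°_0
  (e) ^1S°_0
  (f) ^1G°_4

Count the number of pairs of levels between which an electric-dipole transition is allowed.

(a)–(b): forbidden (parity, ΔL, ΔJ).
(a)–(c): forbidden (parity, ΔS, ΔL, ΔJ).
(a)–(d): forbidden (ΔS, ΔJ).
(a)–(e): forbidden (ΔL, ΔJ).
(a)–(f): forbidden (ΔL, ΔJ).
(b)–(c): forbidden (parity, ΔS).
(b)–(d): forbidden (ΔS, ΔL, ΔJ).
(b)–(e): forbidden (ΔL, ΔJ).
(b)–(f): allowed.
(c)–(d): forbidden (ΔL, ΔJ).
(c)–(e): forbidden (ΔS, ΔL, ΔJ).
(c)–(f): forbidden (ΔS).
(d)–(e): forbidden (parity, ΔS, ΔJ).
(d)–(f): forbidden (parity, ΔS, ΔL, ΔJ).
(e)–(f): forbidden (parity, ΔL, ΔJ).
Allowed pairs: 1 of 15.

1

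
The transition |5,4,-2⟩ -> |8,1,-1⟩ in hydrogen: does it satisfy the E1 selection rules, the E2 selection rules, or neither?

Δl = 1 − 4 = -3; l_i + l_f = 5.
Δm_l = +1.
E1 (Δl = ±1, |Δm_l| ≤ 1): not satisfied.
E2 (Δl = 0,±2, l_i+l_f ≥ 2, |Δm_l| ≤ 2): not satisfied.

neither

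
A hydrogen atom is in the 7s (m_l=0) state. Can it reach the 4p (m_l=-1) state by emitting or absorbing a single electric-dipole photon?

l: 0 → 1 (Δl = +1). Δl = ±1 passes.
m_l: 0 → -1 (Δm_l = -1). |Δm_l| ≤ 1 passes.
All E1 selection rules are satisfied.

allowed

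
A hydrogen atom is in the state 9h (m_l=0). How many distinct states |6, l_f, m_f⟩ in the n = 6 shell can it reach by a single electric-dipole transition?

E1 requires Δl = ±1, so l_f ∈ {4, 6}; with 0 ≤ l_f ≤ n_f−1 = 5, the allowed l_f values are {4}.
For l_f = 4: m_f ∈ {m_i−1, m_i, m_i+1} ∩ [−4, 4] = {-1, 0, 1} → 3 states.
Total: 3.

3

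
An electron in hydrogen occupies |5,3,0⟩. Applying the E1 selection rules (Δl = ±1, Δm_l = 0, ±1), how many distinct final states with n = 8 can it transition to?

E1 requires Δl = ±1, so l_f ∈ {2, 4}; with 0 ≤ l_f ≤ n_f−1 = 7, the allowed l_f values are {2, 4}.
For l_f = 2: m_f ∈ {m_i−1, m_i, m_i+1} ∩ [−2, 2] = {-1, 0, 1} → 3 states.
For l_f = 4: m_f ∈ {m_i−1, m_i, m_i+1} ∩ [−4, 4] = {-1, 0, 1} → 3 states.
Total: 6.

6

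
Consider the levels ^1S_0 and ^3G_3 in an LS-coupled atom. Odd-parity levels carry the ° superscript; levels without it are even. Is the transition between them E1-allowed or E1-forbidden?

ΔJ = 0, ±1 (not J=0↔0): J: 0 → 3, ΔJ = +3 — fails.
Parity must change: even → even — fails.
ΔS = 0: S: 0 → 1 — fails.
ΔL = 0, ±1 (not L=0↔0): L: 0 → 4, ΔL = +4 — fails.
Rule(s) violated: parity, ΔS, ΔL, ΔJ.

forbidden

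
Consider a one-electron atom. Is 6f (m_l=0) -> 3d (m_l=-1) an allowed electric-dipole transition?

Initial l = 3, final l = 2, so Δl = -1. E1 requires Δl = ±1: ok.
m_l: 0 → -1 (Δm_l = -1). |Δm_l| ≤ 1 ok.
All E1 selection rules are satisfied.

allowed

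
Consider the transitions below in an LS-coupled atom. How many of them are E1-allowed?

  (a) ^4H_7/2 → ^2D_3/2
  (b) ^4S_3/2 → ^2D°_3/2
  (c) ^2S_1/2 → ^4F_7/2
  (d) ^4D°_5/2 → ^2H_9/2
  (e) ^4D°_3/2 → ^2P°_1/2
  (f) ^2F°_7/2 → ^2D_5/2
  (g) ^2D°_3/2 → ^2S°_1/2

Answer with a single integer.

(a) forbidden (parity, ΔS, ΔL, ΔJ fail)
(b) forbidden (ΔS, ΔL fail)
(c) forbidden (parity, ΔS, ΔL, ΔJ fail)
(d) forbidden (ΔS, ΔL, ΔJ fail)
(e) forbidden (parity, ΔS fail)
(f) allowed
(g) forbidden (parity, ΔL fail)
Total allowed: 1 of 7.

1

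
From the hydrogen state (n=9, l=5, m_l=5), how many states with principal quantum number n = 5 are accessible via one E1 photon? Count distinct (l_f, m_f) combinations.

1

E1 requires Δl = ±1, so l_f ∈ {4, 6}; with 0 ≤ l_f ≤ n_f−1 = 4, the allowed l_f values are {4}.
For l_f = 4: m_f ∈ {m_i−1, m_i, m_i+1} ∩ [−4, 4] = {4} → 1 state.
Total: 1.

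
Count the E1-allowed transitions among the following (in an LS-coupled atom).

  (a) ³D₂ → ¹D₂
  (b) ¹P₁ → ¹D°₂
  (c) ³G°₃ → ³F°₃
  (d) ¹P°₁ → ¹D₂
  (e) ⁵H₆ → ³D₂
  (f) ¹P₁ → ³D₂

(a) forbidden (parity, ΔS fail)
(b) allowed
(c) forbidden (parity fails)
(d) allowed
(e) forbidden (parity, ΔS, ΔL, ΔJ fail)
(f) forbidden (parity, ΔS fail)
Total allowed: 2 of 6.

2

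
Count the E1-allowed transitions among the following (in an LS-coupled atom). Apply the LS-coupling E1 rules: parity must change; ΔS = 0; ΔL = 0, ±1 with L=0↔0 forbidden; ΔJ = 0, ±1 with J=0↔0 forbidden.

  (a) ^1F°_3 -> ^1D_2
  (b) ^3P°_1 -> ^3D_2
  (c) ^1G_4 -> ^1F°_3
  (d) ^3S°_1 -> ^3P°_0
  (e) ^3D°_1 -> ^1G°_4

3

(a) allowed
(b) allowed
(c) allowed
(d) forbidden (parity fails)
(e) forbidden (parity, ΔS, ΔL, ΔJ fail)
Total allowed: 3 of 5.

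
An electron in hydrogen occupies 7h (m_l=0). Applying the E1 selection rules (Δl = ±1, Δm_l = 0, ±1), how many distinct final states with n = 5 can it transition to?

E1 requires Δl = ±1, so l_f ∈ {4, 6}; with 0 ≤ l_f ≤ n_f−1 = 4, the allowed l_f values are {4}.
For l_f = 4: m_f ∈ {m_i−1, m_i, m_i+1} ∩ [−4, 4] = {-1, 0, 1} → 3 states.
Total: 3.

3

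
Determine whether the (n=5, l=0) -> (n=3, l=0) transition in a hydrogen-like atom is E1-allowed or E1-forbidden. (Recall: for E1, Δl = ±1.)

forbidden

Initial l = 0, final l = 0, so Δl = +0. E1 requires Δl = ±1: fails.
The transition is electric-dipole forbidden.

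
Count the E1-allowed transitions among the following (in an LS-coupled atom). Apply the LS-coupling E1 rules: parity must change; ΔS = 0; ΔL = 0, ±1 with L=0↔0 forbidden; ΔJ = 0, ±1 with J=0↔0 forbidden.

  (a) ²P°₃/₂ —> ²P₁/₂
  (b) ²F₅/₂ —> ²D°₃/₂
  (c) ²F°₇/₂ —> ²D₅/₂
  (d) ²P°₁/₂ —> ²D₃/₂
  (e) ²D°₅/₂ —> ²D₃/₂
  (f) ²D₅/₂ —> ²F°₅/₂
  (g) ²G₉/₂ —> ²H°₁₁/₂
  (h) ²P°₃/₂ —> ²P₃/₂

(a) allowed
(b) allowed
(c) allowed
(d) allowed
(e) allowed
(f) allowed
(g) allowed
(h) allowed
Total allowed: 8 of 8.

8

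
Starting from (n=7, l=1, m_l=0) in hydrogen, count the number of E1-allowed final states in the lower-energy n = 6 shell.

E1 requires Δl = ±1, so l_f ∈ {0, 2}; with 0 ≤ l_f ≤ n_f−1 = 5, the allowed l_f values are {0, 2}.
For l_f = 0: m_f ∈ {m_i−1, m_i, m_i+1} ∩ [−0, 0] = {0} → 1 state.
For l_f = 2: m_f ∈ {m_i−1, m_i, m_i+1} ∩ [−2, 2] = {-1, 0, 1} → 3 states.
Total: 4.

4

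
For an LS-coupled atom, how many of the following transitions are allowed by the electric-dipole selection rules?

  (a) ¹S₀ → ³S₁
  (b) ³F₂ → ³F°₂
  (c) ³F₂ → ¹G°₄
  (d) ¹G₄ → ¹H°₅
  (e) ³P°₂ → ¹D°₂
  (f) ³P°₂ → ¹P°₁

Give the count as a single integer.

2

(a) forbidden (parity, ΔS, ΔL fail)
(b) allowed
(c) forbidden (ΔS, ΔJ fail)
(d) allowed
(e) forbidden (parity, ΔS fail)
(f) forbidden (parity, ΔS fail)
Total allowed: 2 of 6.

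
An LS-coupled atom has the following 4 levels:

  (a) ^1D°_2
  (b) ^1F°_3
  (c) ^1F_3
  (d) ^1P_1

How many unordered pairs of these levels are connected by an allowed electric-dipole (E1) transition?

(a)–(b): forbidden (parity).
(a)–(c): allowed.
(a)–(d): allowed.
(b)–(c): allowed.
(b)–(d): forbidden (ΔL, ΔJ).
(c)–(d): forbidden (parity, ΔL, ΔJ).
Allowed pairs: 3 of 6.

3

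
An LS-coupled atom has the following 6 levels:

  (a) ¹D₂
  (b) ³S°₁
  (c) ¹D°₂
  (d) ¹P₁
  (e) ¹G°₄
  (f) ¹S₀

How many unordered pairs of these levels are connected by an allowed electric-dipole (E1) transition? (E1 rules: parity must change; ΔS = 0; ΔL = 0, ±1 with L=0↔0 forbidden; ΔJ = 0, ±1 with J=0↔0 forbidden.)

(a)–(b): forbidden (ΔS, ΔL).
(a)–(c): allowed.
(a)–(d): forbidden (parity).
(a)–(e): forbidden (ΔL, ΔJ).
(a)–(f): forbidden (parity, ΔL, ΔJ).
(b)–(c): forbidden (parity, ΔS, ΔL).
(b)–(d): forbidden (ΔS).
(b)–(e): forbidden (parity, ΔS, ΔL, ΔJ).
(b)–(f): forbidden (ΔS, ΔL).
(c)–(d): allowed.
(c)–(e): forbidden (parity, ΔL, ΔJ).
(c)–(f): forbidden (ΔL, ΔJ).
(d)–(e): forbidden (ΔL, ΔJ).
(d)–(f): forbidden (parity).
(e)–(f): forbidden (ΔL, ΔJ).
Allowed pairs: 2 of 15.

2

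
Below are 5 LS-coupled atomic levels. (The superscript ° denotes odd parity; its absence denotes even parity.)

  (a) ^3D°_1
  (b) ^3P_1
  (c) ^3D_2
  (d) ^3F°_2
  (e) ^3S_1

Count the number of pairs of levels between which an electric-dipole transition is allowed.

(a)–(b): allowed.
(a)–(c): allowed.
(a)–(d): forbidden (parity).
(a)–(e): forbidden (ΔL).
(b)–(c): forbidden (parity).
(b)–(d): forbidden (ΔL).
(b)–(e): forbidden (parity).
(c)–(d): allowed.
(c)–(e): forbidden (parity, ΔL).
(d)–(e): forbidden (ΔL).
Allowed pairs: 3 of 10.

3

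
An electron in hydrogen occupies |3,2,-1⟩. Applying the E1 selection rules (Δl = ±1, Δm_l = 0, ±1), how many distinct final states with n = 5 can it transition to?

E1 requires Δl = ±1, so l_f ∈ {1, 3}; with 0 ≤ l_f ≤ n_f−1 = 4, the allowed l_f values are {1, 3}.
For l_f = 1: m_f ∈ {m_i−1, m_i, m_i+1} ∩ [−1, 1] = {-1, 0} → 2 states.
For l_f = 3: m_f ∈ {m_i−1, m_i, m_i+1} ∩ [−3, 3] = {-2, -1, 0} → 3 states.
Total: 5.

5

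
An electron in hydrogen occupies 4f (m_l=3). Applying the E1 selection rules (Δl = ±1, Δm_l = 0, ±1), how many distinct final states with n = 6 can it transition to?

E1 requires Δl = ±1, so l_f ∈ {2, 4}; with 0 ≤ l_f ≤ n_f−1 = 5, the allowed l_f values are {2, 4}.
For l_f = 2: m_f ∈ {m_i−1, m_i, m_i+1} ∩ [−2, 2] = {2} → 1 state.
For l_f = 4: m_f ∈ {m_i−1, m_i, m_i+1} ∩ [−4, 4] = {2, 3, 4} → 3 states.
Total: 4.

4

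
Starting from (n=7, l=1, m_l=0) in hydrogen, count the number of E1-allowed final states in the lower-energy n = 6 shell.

4

E1 requires Δl = ±1, so l_f ∈ {0, 2}; with 0 ≤ l_f ≤ n_f−1 = 5, the allowed l_f values are {0, 2}.
For l_f = 0: m_f ∈ {m_i−1, m_i, m_i+1} ∩ [−0, 0] = {0} → 1 state.
For l_f = 2: m_f ∈ {m_i−1, m_i, m_i+1} ∩ [−2, 2] = {-1, 0, 1} → 3 states.
Total: 4.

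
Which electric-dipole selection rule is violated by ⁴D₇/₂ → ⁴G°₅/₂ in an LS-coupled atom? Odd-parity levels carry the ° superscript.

Initial level: S=3/2, L=2, J=7/2, parity even. Final level: S=3/2, L=4, J=5/2, parity odd.
ΔS = 0: S: 3/2 → 3/2 — passes.
Parity must change: even → odd — passes.
ΔL = 0, ±1 (not L=0↔0): L: 2 → 4, ΔL = +2 — fails.
ΔJ = 0, ±1 (not J=0↔0): J: 7/2 → 5/2, ΔJ = -1 — passes.

the ΔL = 0, ±1 rule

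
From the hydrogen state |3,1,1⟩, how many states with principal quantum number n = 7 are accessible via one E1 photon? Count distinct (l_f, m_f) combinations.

E1 requires Δl = ±1, so l_f ∈ {0, 2}; with 0 ≤ l_f ≤ n_f−1 = 6, the allowed l_f values are {0, 2}.
For l_f = 0: m_f ∈ {m_i−1, m_i, m_i+1} ∩ [−0, 0] = {0} → 1 state.
For l_f = 2: m_f ∈ {m_i−1, m_i, m_i+1} ∩ [−2, 2] = {0, 1, 2} → 3 states.
Total: 4.

4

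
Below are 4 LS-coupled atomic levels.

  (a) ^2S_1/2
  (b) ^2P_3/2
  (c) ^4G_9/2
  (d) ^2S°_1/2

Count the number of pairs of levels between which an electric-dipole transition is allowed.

(a)–(b): forbidden (parity).
(a)–(c): forbidden (parity, ΔS, ΔL, ΔJ).
(a)–(d): forbidden (ΔL).
(b)–(c): forbidden (parity, ΔS, ΔL, ΔJ).
(b)–(d): allowed.
(c)–(d): forbidden (ΔS, ΔL, ΔJ).
Allowed pairs: 1 of 6.

1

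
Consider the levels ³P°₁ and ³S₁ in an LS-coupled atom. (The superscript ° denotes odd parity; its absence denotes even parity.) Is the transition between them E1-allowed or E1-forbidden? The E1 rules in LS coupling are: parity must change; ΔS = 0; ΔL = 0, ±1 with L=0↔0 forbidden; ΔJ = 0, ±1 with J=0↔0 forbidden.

Initial level: S=1, L=1, J=1, parity odd. Final level: S=1, L=0, J=1, parity even.
Parity must change: odd → even — passes.
ΔS = 0: S: 1 → 1 — passes.
ΔL = 0, ±1 (not L=0↔0): L: 1 → 0, ΔL = -1 — passes.
ΔJ = 0, ±1 (not J=0↔0): J: 1 → 1, ΔJ = +0 — passes.
All four E1 rules are satisfied.

allowed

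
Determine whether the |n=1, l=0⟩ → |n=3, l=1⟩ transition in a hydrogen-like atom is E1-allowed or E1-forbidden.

allowed

l: 0 → 1 (Δl = +1). Δl = ±1 satisfied.
All E1 selection rules are satisfied.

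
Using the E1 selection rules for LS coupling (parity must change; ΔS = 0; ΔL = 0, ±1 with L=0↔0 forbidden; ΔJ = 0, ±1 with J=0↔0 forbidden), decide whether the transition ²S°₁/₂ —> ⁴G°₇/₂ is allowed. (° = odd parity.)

Parity must change: odd → odd — ✗.
ΔS = 0: S: 1/2 → 3/2 — ✗.
ΔL = 0, ±1 (not L=0↔0): L: 0 → 4, ΔL = +4 — ✗.
ΔJ = 0, ±1 (not J=0↔0): J: 1/2 → 7/2, ΔJ = +3 — ✗.
Rule(s) violated: parity, ΔS, ΔL, ΔJ.

forbidden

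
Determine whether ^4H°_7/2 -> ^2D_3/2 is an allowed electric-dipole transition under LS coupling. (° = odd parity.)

Initial level: S=3/2, L=5, J=7/2, parity odd. Final level: S=1/2, L=2, J=3/2, parity even.
Parity must change: odd → even — ✓.
ΔJ = 0, ±1 (not J=0↔0): J: 7/2 → 3/2, ΔJ = -2 — ✗.
ΔL = 0, ±1 (not L=0↔0): L: 5 → 2, ΔL = -3 — ✗.
ΔS = 0: S: 3/2 → 1/2 — ✗.
Rule(s) violated: ΔS, ΔL, ΔJ.

forbidden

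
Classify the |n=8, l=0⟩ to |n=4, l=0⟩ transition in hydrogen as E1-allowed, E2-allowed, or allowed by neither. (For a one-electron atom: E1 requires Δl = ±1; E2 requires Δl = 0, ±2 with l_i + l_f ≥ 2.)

Δl = 0 − 0 = +0; l_i + l_f = 0.
E1 (Δl = ±1): not satisfied.
E2 (Δl = 0,±2, l_i+l_f ≥ 2): not satisfied.

neither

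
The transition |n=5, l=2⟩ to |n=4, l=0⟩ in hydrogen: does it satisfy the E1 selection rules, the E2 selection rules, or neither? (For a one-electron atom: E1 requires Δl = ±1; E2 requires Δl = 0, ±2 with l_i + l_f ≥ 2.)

Δl = 0 − 2 = -2; l_i + l_f = 2.
E1 (Δl = ±1): not satisfied.
E2 (Δl = 0,±2, l_i+l_f ≥ 2): satisfied.

E2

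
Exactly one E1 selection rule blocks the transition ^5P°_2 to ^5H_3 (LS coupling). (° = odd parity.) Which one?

Reading off the term symbols: S 2→2, L 1→5, J 2→3, parity odd→even.
Parity must change: odd → even — passes.
ΔS = 0: S: 2 → 2 — passes.
ΔL = 0, ±1 (not L=0↔0): L: 1 → 5, ΔL = +4 — fails.
ΔJ = 0, ±1 (not J=0↔0): J: 2 → 3, ΔJ = +1 — passes.

the ΔL = 0, ±1 rule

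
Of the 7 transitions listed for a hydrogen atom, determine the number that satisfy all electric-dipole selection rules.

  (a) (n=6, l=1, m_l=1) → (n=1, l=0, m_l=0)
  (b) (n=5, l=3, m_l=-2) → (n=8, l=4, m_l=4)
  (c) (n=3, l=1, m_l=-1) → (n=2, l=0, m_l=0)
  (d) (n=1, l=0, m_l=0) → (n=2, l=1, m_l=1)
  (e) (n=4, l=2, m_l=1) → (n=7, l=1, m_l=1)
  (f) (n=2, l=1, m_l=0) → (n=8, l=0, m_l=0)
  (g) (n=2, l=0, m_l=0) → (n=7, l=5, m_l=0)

5

(a) allowed
(b) forbidden — Δm_l = +6 (E1 requires Δm_l = 0, ±1)
(c) allowed
(d) allowed
(e) allowed
(f) allowed
(g) forbidden — Δl = +5 (E1 requires Δl = ±1)
Total allowed: 5 of 7.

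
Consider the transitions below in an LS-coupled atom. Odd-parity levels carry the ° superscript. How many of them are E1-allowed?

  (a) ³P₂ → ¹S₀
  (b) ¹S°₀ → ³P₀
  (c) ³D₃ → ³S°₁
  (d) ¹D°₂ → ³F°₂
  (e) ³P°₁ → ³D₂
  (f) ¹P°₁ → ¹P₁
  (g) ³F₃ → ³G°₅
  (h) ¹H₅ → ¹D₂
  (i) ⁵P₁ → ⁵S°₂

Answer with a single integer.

(a) forbidden (parity, ΔS, ΔJ fail)
(b) forbidden (ΔS, ΔJ fail)
(c) forbidden (ΔL, ΔJ fail)
(d) forbidden (parity, ΔS fail)
(e) allowed
(f) allowed
(g) forbidden (ΔJ fails)
(h) forbidden (parity, ΔL, ΔJ fail)
(i) allowed
Total allowed: 3 of 9.

3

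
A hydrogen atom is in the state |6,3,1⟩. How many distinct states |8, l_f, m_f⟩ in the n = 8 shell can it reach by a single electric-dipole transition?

6

E1 requires Δl = ±1, so l_f ∈ {2, 4}; with 0 ≤ l_f ≤ n_f−1 = 7, the allowed l_f values are {2, 4}.
For l_f = 2: m_f ∈ {m_i−1, m_i, m_i+1} ∩ [−2, 2] = {0, 1, 2} → 3 states.
For l_f = 4: m_f ∈ {m_i−1, m_i, m_i+1} ∩ [−4, 4] = {0, 1, 2} → 3 states.
Total: 6.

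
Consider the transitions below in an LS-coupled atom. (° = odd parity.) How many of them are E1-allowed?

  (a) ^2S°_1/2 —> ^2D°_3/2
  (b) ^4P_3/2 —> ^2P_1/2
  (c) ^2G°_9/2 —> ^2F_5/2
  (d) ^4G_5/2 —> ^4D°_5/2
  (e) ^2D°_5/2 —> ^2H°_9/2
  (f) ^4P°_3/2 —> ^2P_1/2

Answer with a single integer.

0

(a) forbidden (parity, ΔL fail)
(b) forbidden (parity, ΔS fail)
(c) forbidden (ΔJ fails)
(d) forbidden (ΔL fails)
(e) forbidden (parity, ΔL, ΔJ fail)
(f) forbidden (ΔS fails)
Total allowed: 0 of 6.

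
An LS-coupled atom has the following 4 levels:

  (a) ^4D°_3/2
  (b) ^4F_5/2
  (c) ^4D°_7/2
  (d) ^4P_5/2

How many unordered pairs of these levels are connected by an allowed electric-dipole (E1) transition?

(a)–(b): allowed.
(a)–(c): forbidden (parity, ΔJ).
(a)–(d): allowed.
(b)–(c): allowed.
(b)–(d): forbidden (parity, ΔL).
(c)–(d): allowed.
Allowed pairs: 4 of 6.

4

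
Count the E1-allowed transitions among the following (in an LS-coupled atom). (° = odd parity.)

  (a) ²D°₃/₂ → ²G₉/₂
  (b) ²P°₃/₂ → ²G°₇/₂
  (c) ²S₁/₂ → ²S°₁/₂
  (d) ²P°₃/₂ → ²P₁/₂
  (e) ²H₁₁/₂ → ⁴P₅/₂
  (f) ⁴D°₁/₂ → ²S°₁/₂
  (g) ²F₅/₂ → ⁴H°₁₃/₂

(a) forbidden (ΔL, ΔJ fail)
(b) forbidden (parity, ΔL, ΔJ fail)
(c) forbidden (ΔL fails)
(d) allowed
(e) forbidden (parity, ΔS, ΔL, ΔJ fail)
(f) forbidden (parity, ΔS, ΔL fail)
(g) forbidden (ΔS, ΔL, ΔJ fail)
Total allowed: 1 of 7.

1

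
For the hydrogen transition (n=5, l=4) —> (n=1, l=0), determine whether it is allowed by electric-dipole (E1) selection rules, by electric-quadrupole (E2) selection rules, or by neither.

neither

Δl = 0 − 4 = -4; l_i + l_f = 4.
E1 (Δl = ±1): not satisfied.
E2 (Δl = 0,±2, l_i+l_f ≥ 2): not satisfied.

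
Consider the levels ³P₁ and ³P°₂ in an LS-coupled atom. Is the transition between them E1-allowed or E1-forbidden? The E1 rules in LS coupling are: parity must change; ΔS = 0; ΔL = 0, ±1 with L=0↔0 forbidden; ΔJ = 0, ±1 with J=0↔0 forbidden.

allowed

Initial level: S=1, L=1, J=1, parity even. Final level: S=1, L=1, J=2, parity odd.
Parity must change: even → odd — ✓.
ΔS = 0: S: 1 → 1 — ✓.
ΔL = 0, ±1 (not L=0↔0): L: 1 → 1, ΔL = +0 — ✓.
ΔJ = 0, ±1 (not J=0↔0): J: 1 → 2, ΔJ = +1 — ✓.
All four E1 rules are satisfied.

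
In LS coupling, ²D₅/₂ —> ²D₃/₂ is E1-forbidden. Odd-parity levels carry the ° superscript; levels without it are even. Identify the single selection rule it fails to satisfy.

Reading off the term symbols: S 1/2→1/2, L 2→2, J 5/2→3/2, parity even→even.
ΔS = 0: S: 1/2 → 1/2 — ok.
ΔL = 0, ±1 (not L=0↔0): L: 2 → 2, ΔL = +0 — ok.
ΔJ = 0, ±1 (not J=0↔0): J: 5/2 → 3/2, ΔJ = -1 — ok.
Parity must change: even → even — fails.

parity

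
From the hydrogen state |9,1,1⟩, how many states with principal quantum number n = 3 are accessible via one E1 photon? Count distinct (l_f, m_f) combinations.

E1 requires Δl = ±1, so l_f ∈ {0, 2}; with 0 ≤ l_f ≤ n_f−1 = 2, the allowed l_f values are {0, 2}.
For l_f = 0: m_f ∈ {m_i−1, m_i, m_i+1} ∩ [−0, 0] = {0} → 1 state.
For l_f = 2: m_f ∈ {m_i−1, m_i, m_i+1} ∩ [−2, 2] = {0, 1, 2} → 3 states.
Total: 4.

4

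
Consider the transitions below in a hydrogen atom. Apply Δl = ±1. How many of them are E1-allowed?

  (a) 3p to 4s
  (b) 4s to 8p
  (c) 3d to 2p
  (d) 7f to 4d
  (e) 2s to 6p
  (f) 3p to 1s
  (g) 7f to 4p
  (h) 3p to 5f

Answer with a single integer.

(a) allowed
(b) allowed
(c) allowed
(d) allowed
(e) allowed
(f) allowed
(g) forbidden — Δl = -2 (E1 requires Δl = ±1)
(h) forbidden — Δl = +2 (E1 requires Δl = ±1)
Total allowed: 6 of 8.

6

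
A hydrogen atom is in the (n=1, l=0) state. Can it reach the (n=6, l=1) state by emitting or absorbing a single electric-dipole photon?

allowed

Δl = 1 − 0 = +1; the E1 rule Δl = ±1 is satisfied.
All E1 selection rules are satisfied.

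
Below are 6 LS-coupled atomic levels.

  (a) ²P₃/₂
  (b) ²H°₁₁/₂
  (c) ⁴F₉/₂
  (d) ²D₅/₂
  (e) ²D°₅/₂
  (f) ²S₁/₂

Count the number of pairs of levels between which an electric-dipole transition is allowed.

(a)–(b): forbidden (ΔL, ΔJ).
(a)–(c): forbidden (parity, ΔS, ΔL, ΔJ).
(a)–(d): forbidden (parity).
(a)–(e): allowed.
(a)–(f): forbidden (parity).
(b)–(c): forbidden (ΔS, ΔL).
(b)–(d): forbidden (ΔL, ΔJ).
(b)–(e): forbidden (parity, ΔL, ΔJ).
(b)–(f): forbidden (ΔL, ΔJ).
(c)–(d): forbidden (parity, ΔS, ΔJ).
(c)–(e): forbidden (ΔS, ΔJ).
(c)–(f): forbidden (parity, ΔS, ΔL, ΔJ).
(d)–(e): allowed.
(d)–(f): forbidden (parity, ΔL, ΔJ).
(e)–(f): forbidden (ΔL, ΔJ).
Allowed pairs: 2 of 15.

2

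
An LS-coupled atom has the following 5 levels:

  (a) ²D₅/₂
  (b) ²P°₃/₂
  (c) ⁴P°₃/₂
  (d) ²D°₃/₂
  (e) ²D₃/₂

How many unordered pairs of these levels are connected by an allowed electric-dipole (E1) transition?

(a)–(b): allowed.
(a)–(c): forbidden (ΔS).
(a)–(d): allowed.
(a)–(e): forbidden (parity).
(b)–(c): forbidden (parity, ΔS).
(b)–(d): forbidden (parity).
(b)–(e): allowed.
(c)–(d): forbidden (parity, ΔS).
(c)–(e): forbidden (ΔS).
(d)–(e): allowed.
Allowed pairs: 4 of 10.

4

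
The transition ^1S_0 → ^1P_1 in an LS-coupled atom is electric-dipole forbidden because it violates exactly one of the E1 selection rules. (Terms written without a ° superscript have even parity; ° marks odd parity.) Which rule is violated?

parity

Reading off the term symbols: S 0→0, L 0→1, J 0→1, parity even→even.
Parity must change: even → even — fails.
ΔS = 0: S: 0 → 0 — ok.
ΔL = 0, ±1 (not L=0↔0): L: 0 → 1, ΔL = +1 — ok.
ΔJ = 0, ±1 (not J=0↔0): J: 0 → 1, ΔJ = +1 — ok.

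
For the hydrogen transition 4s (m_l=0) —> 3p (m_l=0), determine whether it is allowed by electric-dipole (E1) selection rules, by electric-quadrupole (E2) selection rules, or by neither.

E1

Δl = 1 − 0 = +1; l_i + l_f = 1.
Δm_l = +0.
E1 (Δl = ±1, |Δm_l| ≤ 1): satisfied.
E2 (Δl = 0,±2, l_i+l_f ≥ 2, |Δm_l| ≤ 2): not satisfied.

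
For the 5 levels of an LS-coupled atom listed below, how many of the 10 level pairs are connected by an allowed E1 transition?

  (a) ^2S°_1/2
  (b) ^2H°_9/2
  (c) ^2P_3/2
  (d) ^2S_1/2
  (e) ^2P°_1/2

(a)–(b): forbidden (parity, ΔL, ΔJ).
(a)–(c): allowed.
(a)–(d): forbidden (ΔL).
(a)–(e): forbidden (parity).
(b)–(c): forbidden (ΔL, ΔJ).
(b)–(d): forbidden (ΔL, ΔJ).
(b)–(e): forbidden (parity, ΔL, ΔJ).
(c)–(d): forbidden (parity).
(c)–(e): allowed.
(d)–(e): allowed.
Allowed pairs: 3 of 10.

3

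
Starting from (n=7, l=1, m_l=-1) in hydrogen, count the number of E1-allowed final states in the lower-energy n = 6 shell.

4

E1 requires Δl = ±1, so l_f ∈ {0, 2}; with 0 ≤ l_f ≤ n_f−1 = 5, the allowed l_f values are {0, 2}.
For l_f = 0: m_f ∈ {m_i−1, m_i, m_i+1} ∩ [−0, 0] = {0} → 1 state.
For l_f = 2: m_f ∈ {m_i−1, m_i, m_i+1} ∩ [−2, 2] = {-2, -1, 0} → 3 states.
Total: 4.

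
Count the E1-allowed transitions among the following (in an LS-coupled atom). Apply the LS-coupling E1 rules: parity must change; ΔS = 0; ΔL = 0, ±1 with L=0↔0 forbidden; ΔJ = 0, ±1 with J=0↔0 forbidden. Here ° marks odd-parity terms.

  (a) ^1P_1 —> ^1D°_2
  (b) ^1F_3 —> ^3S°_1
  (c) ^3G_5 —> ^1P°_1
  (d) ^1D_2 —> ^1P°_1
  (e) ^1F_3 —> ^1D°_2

(a) allowed
(b) forbidden (ΔS, ΔL, ΔJ fail)
(c) forbidden (ΔS, ΔL, ΔJ fail)
(d) allowed
(e) allowed
Total allowed: 3 of 5.

3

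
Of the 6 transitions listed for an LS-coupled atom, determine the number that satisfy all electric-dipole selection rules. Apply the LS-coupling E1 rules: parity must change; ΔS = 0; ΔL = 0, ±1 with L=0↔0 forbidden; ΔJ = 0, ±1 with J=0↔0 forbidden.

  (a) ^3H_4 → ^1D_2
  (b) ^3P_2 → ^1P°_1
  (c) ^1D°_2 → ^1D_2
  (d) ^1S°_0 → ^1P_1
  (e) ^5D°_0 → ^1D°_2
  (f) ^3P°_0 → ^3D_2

(a) forbidden (parity, ΔS, ΔL, ΔJ fail)
(b) forbidden (ΔS fails)
(c) allowed
(d) allowed
(e) forbidden (parity, ΔS, ΔJ fail)
(f) forbidden (ΔJ fails)
Total allowed: 2 of 6.

2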